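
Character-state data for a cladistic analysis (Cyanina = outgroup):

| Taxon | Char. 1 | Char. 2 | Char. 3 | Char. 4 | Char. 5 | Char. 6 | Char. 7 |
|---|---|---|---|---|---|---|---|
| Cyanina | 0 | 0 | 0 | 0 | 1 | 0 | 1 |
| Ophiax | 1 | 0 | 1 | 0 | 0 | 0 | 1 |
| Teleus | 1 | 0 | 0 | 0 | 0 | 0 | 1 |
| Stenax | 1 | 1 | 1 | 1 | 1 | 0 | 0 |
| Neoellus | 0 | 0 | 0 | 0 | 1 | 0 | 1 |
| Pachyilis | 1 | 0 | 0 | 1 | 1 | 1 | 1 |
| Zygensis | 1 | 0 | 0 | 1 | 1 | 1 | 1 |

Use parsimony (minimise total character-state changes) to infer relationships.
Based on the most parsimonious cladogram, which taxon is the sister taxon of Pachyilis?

Character polarity is set by the outgroup: the derived state is whichever differs from the outgroup's state, so for Char. 5, Char. 7 the derived state is '0', and for the remaining characters it is '1'.
Only Ophiax, Pachyilis, Stenax, Teleus, and Zygensis show the derived state '1' for Char. 1, supporting them as a clade.
Char. 2: derived state '1' in Stenax only — an autapomorphy, so it tells us nothing about relationships among taxa.
Char. 3 groups Ophiax and Stenax, which is incompatible with the clades supported by the remaining characters; treating it as convergent (homoplasy) costs fewer steps than any alternative tree.
Char. 4 (derived state '1') is shared by Pachyilis, Stenax, and Zygensis — a synapomorphy uniting that clade.
Char. 5 (derived state '0') is shared by Ophiax and Teleus — a synapomorphy uniting that clade.
Char. 6 (derived state '1') is shared by Pachyilis and Zygensis — a synapomorphy uniting that clade.
Char. 7 (derived state '0') is unique to Stenax (autapomorphy; uninformative for grouping).
Most parsimonious ingroup topology: ((((Pachyilis,Zygensis),Stenax),(Teleus,Ophiax)),Neoellus).
Pachyilis and Zygensis form a cherry on this tree, so they are sister taxa.

Zygensis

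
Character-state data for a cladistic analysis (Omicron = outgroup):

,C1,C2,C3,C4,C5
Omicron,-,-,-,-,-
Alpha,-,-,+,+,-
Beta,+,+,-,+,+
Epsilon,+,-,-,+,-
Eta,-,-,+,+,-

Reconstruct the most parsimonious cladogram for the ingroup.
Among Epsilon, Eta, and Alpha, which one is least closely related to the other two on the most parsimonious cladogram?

Epsilon

The outgroup has state '-' for every character, so '+' is the derived state throughout.
C1 (derived state '+') is shared by Beta and Epsilon — a synapomorphy uniting that clade.
C2: derived state '+' in Beta only — an autapomorphy, so it tells us nothing about relationships among taxa.
Only Alpha and Eta show the derived state '+' for C3, supporting them as a clade.
C4 (derived state '+') is shared by all ingroup taxa — unites the whole ingroup.
C5: derived state '+' in Beta only — an autapomorphy, so it tells us nothing about relationships among taxa.
Most parsimonious ingroup topology: ((Alpha,Eta),(Beta,Epsilon)).
Alpha and Eta share a more recent common ancestor with each other than either does with Epsilon, so Epsilon is the least closely related of the three.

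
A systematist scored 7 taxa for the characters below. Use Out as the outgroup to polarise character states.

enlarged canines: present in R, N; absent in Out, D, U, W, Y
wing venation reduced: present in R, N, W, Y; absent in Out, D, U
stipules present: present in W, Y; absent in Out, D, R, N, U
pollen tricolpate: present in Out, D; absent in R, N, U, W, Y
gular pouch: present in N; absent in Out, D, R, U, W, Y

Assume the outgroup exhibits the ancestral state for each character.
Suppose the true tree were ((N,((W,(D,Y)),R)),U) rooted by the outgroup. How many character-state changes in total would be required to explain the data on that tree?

9

Map each character onto ((N,((W,(D,Y)),R)),U) (rooted by Out) and count the minimum state changes it requires (Fitch parsimony):
enlarged canines: 2; wing venation reduced: 2; stipules present: 2; pollen tricolpate: 2; gular pouch: 1.
Total tree length = 9.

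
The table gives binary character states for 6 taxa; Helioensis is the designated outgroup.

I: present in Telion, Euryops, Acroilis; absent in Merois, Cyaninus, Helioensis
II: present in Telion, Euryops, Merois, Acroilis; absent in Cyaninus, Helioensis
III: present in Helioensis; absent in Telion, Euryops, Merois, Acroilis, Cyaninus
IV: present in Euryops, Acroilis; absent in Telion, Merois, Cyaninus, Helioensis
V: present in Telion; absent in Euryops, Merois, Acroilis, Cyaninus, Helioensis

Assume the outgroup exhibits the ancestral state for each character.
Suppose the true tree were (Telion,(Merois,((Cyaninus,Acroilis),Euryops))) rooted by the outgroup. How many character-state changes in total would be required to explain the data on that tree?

9

Map each character onto (Telion,(Merois,((Cyaninus,Acroilis),Euryops))) (rooted by Helioensis) and count the minimum state changes it requires (Fitch parsimony):
I: 3; II: 2; III: 1; IV: 2; V: 1.
Total tree length = 9.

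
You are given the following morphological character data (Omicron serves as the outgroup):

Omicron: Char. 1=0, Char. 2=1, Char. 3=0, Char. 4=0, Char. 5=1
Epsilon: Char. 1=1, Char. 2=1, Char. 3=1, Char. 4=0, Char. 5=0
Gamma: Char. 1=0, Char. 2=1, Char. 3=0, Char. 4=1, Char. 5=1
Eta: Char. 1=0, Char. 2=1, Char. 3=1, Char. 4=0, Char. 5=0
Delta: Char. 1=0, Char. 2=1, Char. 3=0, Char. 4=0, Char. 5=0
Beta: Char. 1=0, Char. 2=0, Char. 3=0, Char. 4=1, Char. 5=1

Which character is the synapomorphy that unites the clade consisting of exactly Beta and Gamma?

Char. 4

Character polarity is set by the outgroup: the derived state is whichever differs from the outgroup's state, so for Char. 2, Char. 5 the derived state is '0', and for the remaining characters it is '1'.
Char. 1: derived state '1' in Epsilon only — an autapomorphy, so it tells us nothing about relationships among taxa.
Char. 2: derived state '0' in Beta only — an autapomorphy, so it tells us nothing about relationships among taxa.
Char. 3 (derived state '1') is shared by Epsilon and Eta — a synapomorphy uniting that clade.
Only Beta and Gamma show the derived state '1' for Char. 4, supporting them as a clade.
Only Delta, Epsilon, and Eta show the derived state '0' for Char. 5, supporting them as a clade.
Most parsimonious ingroup topology: (((Epsilon,Eta),Delta),(Gamma,Beta)).
The clade {Beta, Gamma} is supported by Char. 4: its derived state '1' occurs in exactly those taxa and in no other taxon (including the outgroup).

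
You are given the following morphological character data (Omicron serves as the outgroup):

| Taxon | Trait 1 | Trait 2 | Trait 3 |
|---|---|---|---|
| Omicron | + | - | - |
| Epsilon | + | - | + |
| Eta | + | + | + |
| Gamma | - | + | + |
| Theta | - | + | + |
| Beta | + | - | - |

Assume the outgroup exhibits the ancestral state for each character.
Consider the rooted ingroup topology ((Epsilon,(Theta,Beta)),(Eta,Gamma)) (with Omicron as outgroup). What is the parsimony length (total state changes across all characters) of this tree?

6

Map each character onto ((Epsilon,(Theta,Beta)),(Eta,Gamma)) (rooted by Omicron) and count the minimum state changes it requires (Fitch parsimony):
Trait 1: 2; Trait 2: 2; Trait 3: 2.
Total tree length = 6.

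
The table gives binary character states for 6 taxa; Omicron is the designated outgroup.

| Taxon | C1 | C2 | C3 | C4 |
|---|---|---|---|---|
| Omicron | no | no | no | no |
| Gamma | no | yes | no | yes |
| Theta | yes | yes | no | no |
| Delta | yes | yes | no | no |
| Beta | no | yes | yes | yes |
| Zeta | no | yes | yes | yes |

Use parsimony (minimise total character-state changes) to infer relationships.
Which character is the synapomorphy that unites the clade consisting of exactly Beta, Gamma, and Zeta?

The outgroup has state 'no' for every character, so 'yes' is the derived state throughout.
C1 (derived state 'yes') is shared by Delta and Theta — a synapomorphy uniting that clade.
C2 (derived state 'yes') is shared by all ingroup taxa — unites the whole ingroup.
Only Beta and Zeta show the derived state 'yes' for C3, supporting them as a clade.
Only Beta, Gamma, and Zeta show the derived state 'yes' for C4, supporting them as a clade.
Most parsimonious ingroup topology: ((Gamma,(Beta,Zeta)),(Theta,Delta)).
The clade {Beta, Gamma, Zeta} is supported by C4: its derived state 'yes' occurs in exactly those taxa and in no other taxon (including the outgroup).

C4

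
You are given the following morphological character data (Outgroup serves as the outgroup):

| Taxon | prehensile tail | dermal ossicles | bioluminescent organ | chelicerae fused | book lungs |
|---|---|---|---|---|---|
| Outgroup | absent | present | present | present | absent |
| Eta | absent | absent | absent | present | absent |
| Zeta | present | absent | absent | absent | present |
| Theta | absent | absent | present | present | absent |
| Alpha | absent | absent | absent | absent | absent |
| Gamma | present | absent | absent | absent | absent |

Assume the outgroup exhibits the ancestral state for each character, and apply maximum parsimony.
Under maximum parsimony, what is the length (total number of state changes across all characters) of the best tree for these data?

Character polarity is set by the outgroup: the derived state is whichever differs from the outgroup's state, so for dermal ossicles, bioluminescent organ, chelicerae fused the derived state is 'absent', and for the remaining characters it is 'present'.
prehensile tail: derived state 'present' in Gamma and Zeta only — synapomorphy for {Gamma, Zeta}.
All ingroup taxa share the derived state 'absent' for dermal ossicles; it defines the ingroup but does not resolve relationships within it.
bioluminescent organ: derived state 'absent' in Alpha, Eta, Gamma, and Zeta only — synapomorphy for {Alpha, Eta, Gamma, Zeta}.
chelicerae fused (derived state 'absent') is shared by Alpha, Gamma, and Zeta — a synapomorphy uniting that clade.
book lungs: derived state 'present' in Zeta only — an autapomorphy, so it tells us nothing about relationships among taxa.
Most parsimonious ingroup topology: ((Eta,((Zeta,Gamma),Alpha)),Theta).
Changes per character on this tree: prehensile tail: 1; dermal ossicles: 1; bioluminescent organ: 1; chelicerae fused: 1; book lungs: 1.
Total = 5.

5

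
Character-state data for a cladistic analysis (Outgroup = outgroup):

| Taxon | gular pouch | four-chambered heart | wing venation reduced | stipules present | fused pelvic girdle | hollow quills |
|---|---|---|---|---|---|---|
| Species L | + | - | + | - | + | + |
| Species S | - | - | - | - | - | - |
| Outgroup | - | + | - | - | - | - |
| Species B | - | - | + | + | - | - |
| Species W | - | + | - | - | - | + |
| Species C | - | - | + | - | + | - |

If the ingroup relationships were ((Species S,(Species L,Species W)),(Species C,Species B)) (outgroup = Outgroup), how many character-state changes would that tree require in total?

Map each character onto ((Species S,(Species L,Species W)),(Species C,Species B)) (rooted by Outgroup) and count the minimum state changes it requires (Fitch parsimony):
gular pouch: 1; four-chambered heart: 2; wing venation reduced: 2; stipules present: 1; fused pelvic girdle: 2; hollow quills: 1.
Total tree length = 9.

9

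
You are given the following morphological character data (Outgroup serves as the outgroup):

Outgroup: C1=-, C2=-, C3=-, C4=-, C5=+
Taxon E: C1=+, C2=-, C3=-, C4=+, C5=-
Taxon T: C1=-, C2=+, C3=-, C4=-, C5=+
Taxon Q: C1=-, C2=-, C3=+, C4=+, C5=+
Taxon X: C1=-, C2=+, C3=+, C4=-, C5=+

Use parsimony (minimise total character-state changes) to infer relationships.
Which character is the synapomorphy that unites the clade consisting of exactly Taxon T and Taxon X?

Character polarity is set by the outgroup: the derived state is whichever differs from the outgroup's state, so for C5 the derived state is '-', and for the remaining characters it is '+'.
C1: derived state '+' in Taxon E only — an autapomorphy, so it tells us nothing about relationships among taxa.
C2: derived state '+' in Taxon T and Taxon X only — synapomorphy for {Taxon T, Taxon X}.
C3 (state '+') occurs in Taxon Q and Taxon X but conflicts with the nesting implied by the other characters — most parsimoniously interpreted as homoplasy.
C4: derived state '+' in Taxon E and Taxon Q only — synapomorphy for {Taxon E, Taxon Q}.
C5 (derived state '-') is unique to Taxon E (autapomorphy; uninformative for grouping).
Most parsimonious ingroup topology: ((Taxon E,Taxon Q),(Taxon T,Taxon X)).
The clade {Taxon T, Taxon X} is supported by C2: its derived state '+' occurs in exactly those taxa and in no other taxon (including the outgroup).

C2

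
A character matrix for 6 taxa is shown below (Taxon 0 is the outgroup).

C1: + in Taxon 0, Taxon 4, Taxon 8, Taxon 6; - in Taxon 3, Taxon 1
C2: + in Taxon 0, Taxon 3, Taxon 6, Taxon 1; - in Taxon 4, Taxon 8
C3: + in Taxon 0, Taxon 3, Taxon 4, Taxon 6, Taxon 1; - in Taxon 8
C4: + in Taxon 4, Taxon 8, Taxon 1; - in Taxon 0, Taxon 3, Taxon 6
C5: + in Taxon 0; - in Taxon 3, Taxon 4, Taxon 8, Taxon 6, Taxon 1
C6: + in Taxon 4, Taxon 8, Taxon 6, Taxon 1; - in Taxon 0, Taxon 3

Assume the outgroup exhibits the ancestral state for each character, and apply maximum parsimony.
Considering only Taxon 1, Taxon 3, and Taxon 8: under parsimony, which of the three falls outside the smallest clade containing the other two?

Taxon 3

Character polarity is set by the outgroup: the derived state is whichever differs from the outgroup's state, so for C1, C2, C3, C5 the derived state is '-', and for the remaining characters it is '+'.
C1 (state '-') occurs in Taxon 1 and Taxon 3 but conflicts with the nesting implied by the other characters — most parsimoniously interpreted as homoplasy.
C2: derived state '-' in Taxon 4 and Taxon 8 only — synapomorphy for {Taxon 4, Taxon 8}.
C3 (derived state '-') is unique to Taxon 8 (autapomorphy; uninformative for grouping).
C4: derived state '+' in Taxon 1, Taxon 4, and Taxon 8 only — synapomorphy for {Taxon 1, Taxon 4, Taxon 8}.
C5 (derived state '-') is shared by all ingroup taxa — unites the whole ingroup.
Only Taxon 1, Taxon 4, Taxon 6, and Taxon 8 show the derived state '+' for C6, supporting them as a clade.
Most parsimonious ingroup topology: (Taxon 3,(((Taxon 4,Taxon 8),Taxon 1),Taxon 6)).
Taxon 8 and Taxon 1 share a more recent common ancestor with each other than either does with Taxon 3, so Taxon 3 is the least closely related of the three.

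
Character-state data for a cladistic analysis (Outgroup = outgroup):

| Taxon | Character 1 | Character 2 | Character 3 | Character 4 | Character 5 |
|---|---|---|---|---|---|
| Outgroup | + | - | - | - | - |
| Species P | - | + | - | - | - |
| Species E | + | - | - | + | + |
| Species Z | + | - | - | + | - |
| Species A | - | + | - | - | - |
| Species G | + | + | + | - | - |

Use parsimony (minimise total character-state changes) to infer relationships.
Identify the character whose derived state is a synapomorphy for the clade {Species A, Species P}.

Character polarity is set by the outgroup: the derived state is whichever differs from the outgroup's state, so for Character 1 the derived state is '-', and for the remaining characters it is '+'.
Character 1: derived state '-' in Species A and Species P only — synapomorphy for {Species A, Species P}.
Only Species A, Species G, and Species P show the derived state '+' for Character 2, supporting them as a clade.
Character 3 (derived state '+') is unique to Species G (autapomorphy; uninformative for grouping).
Only Species E and Species Z show the derived state '+' for Character 4, supporting them as a clade.
Character 5: derived state '+' in Species E only — an autapomorphy, so it tells us nothing about relationships among taxa.
Most parsimonious ingroup topology: (((Species P,Species A),Species G),(Species E,Species Z)).
The clade {Species A, Species P} is supported by Character 1: its derived state '-' occurs in exactly those taxa and in no other taxon (including the outgroup).

Character 1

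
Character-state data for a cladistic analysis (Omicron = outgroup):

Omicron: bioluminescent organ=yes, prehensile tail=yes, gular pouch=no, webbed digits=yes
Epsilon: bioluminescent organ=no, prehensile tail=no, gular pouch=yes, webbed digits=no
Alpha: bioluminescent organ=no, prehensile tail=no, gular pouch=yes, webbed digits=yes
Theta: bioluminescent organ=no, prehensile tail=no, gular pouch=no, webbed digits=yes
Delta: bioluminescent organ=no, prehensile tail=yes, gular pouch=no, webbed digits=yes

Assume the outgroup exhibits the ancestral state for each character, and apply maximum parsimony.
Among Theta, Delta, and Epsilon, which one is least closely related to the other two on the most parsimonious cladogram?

Delta

Character polarity is set by the outgroup: the derived state is whichever differs from the outgroup's state, so for bioluminescent organ, prehensile tail, webbed digits the derived state is 'no', and for the remaining characters it is 'yes'.
All ingroup taxa share the derived state 'no' for bioluminescent organ; it defines the ingroup but does not resolve relationships within it.
Only Alpha, Epsilon, and Theta show the derived state 'no' for prehensile tail, supporting them as a clade.
gular pouch (derived state 'yes') is shared by Alpha and Epsilon — a synapomorphy uniting that clade.
webbed digits: derived state 'no' in Epsilon only — an autapomorphy, so it tells us nothing about relationships among taxa.
Most parsimonious ingroup topology: (((Epsilon,Alpha),Theta),Delta).
Theta and Epsilon share a more recent common ancestor with each other than either does with Delta, so Delta is the least closely related of the three.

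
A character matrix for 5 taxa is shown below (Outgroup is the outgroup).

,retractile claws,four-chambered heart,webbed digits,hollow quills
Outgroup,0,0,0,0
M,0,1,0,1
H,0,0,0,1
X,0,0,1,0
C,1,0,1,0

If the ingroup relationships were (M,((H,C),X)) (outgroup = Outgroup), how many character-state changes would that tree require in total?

6

Map each character onto (M,((H,C),X)) (rooted by Outgroup) and count the minimum state changes it requires (Fitch parsimony):
retractile claws: 1; four-chambered heart: 1; webbed digits: 2; hollow quills: 2.
Total tree length = 6.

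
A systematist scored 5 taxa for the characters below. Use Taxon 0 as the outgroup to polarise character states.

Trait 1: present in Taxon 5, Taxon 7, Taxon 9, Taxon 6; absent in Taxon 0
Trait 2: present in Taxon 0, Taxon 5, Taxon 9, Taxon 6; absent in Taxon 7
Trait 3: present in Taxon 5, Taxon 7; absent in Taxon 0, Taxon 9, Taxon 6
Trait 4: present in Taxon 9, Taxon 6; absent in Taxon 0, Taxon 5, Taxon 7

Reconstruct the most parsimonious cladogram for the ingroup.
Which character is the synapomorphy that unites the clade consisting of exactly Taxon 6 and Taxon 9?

Trait 4

Character polarity is set by the outgroup: the derived state is whichever differs from the outgroup's state, so for Trait 2 the derived state is 'absent', and for the remaining characters it is 'present'.
Trait 1 (derived state 'present') is shared by all ingroup taxa — unites the whole ingroup.
Trait 2 (derived state 'absent') is unique to Taxon 7 (autapomorphy; uninformative for grouping).
Trait 3: derived state 'present' in Taxon 5 and Taxon 7 only — synapomorphy for {Taxon 5, Taxon 7}.
Trait 4 (derived state 'present') is shared by Taxon 6 and Taxon 9 — a synapomorphy uniting that clade.
Most parsimonious ingroup topology: ((Taxon 5,Taxon 7),(Taxon 9,Taxon 6)).
The clade {Taxon 6, Taxon 9} is supported by Trait 4: its derived state 'present' occurs in exactly those taxa and in no other taxon (including the outgroup).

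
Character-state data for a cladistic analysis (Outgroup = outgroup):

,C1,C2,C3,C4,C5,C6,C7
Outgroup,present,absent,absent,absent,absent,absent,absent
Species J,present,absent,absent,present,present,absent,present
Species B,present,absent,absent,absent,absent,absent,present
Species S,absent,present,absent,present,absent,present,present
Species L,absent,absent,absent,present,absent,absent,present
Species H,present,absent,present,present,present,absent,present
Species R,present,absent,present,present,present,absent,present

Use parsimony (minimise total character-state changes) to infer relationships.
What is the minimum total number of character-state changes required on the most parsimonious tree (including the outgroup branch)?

7

Character polarity is set by the outgroup: the derived state is whichever differs from the outgroup's state, so for C1 the derived state is 'absent', and for the remaining characters it is 'present'.
Only Species L and Species S show the derived state 'absent' for C1, supporting them as a clade.
C2: derived state 'present' in Species S only — an autapomorphy, so it tells us nothing about relationships among taxa.
C3 (derived state 'present') is shared by Species H and Species R — a synapomorphy uniting that clade.
C4: derived state 'present' in Species H, Species J, Species L, Species R, and Species S only — synapomorphy for {Species H, Species J, Species L, Species R, Species S}.
C5: derived state 'present' in Species H, Species J, and Species R only — synapomorphy for {Species H, Species J, Species R}.
C6 (derived state 'present') is unique to Species S (autapomorphy; uninformative for grouping).
All ingroup taxa share the derived state 'present' for C7; it defines the ingroup but does not resolve relationships within it.
Most parsimonious ingroup topology: (((Species J,(Species H,Species R)),(Species S,Species L)),Species B).
Changes per character on this tree: C1: 1; C2: 1; C3: 1; C4: 1; C5: 1; C6: 1; C7: 1.
Total = 7.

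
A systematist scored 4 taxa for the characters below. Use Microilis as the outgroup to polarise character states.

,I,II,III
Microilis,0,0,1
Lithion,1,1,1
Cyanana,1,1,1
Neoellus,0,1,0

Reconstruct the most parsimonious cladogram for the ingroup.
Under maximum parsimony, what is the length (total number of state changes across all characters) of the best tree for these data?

3

Character polarity is set by the outgroup: the derived state is whichever differs from the outgroup's state, so for III the derived state is '0', and for the remaining characters it is '1'.
I (derived state '1') is shared by Cyanana and Lithion — a synapomorphy uniting that clade.
II (derived state '1') is shared by all ingroup taxa — unites the whole ingroup.
III (derived state '0') is unique to Neoellus (autapomorphy; uninformative for grouping).
Most parsimonious ingroup topology: ((Lithion,Cyanana),Neoellus).
Changes per character on this tree: I: 1; II: 1; III: 1.
Total = 3.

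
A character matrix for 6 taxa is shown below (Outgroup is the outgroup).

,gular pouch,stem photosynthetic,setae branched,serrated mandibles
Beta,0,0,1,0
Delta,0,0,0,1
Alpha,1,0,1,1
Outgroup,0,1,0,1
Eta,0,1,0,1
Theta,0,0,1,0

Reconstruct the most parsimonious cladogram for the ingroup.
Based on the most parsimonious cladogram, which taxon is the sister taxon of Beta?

Theta

Character polarity is set by the outgroup: the derived state is whichever differs from the outgroup's state, so for stem photosynthetic, serrated mandibles the derived state is '0', and for the remaining characters it is '1'.
gular pouch: derived state '1' in Alpha only — an autapomorphy, so it tells us nothing about relationships among taxa.
stem photosynthetic: derived state '0' in Alpha, Beta, Delta, and Theta only — synapomorphy for {Alpha, Beta, Delta, Theta}.
setae branched: derived state '1' in Alpha, Beta, and Theta only — synapomorphy for {Alpha, Beta, Theta}.
Only Beta and Theta show the derived state '0' for serrated mandibles, supporting them as a clade.
Most parsimonious ingroup topology: ((((Beta,Theta),Alpha),Delta),Eta).
Beta and Theta form a cherry on this tree, so they are sister taxa.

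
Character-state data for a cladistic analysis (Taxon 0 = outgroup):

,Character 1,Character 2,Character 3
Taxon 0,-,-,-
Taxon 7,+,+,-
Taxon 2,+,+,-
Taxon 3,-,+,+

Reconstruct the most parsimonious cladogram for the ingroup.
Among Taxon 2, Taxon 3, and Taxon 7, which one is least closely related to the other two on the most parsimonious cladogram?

The outgroup has state '-' for every character, so '+' is the derived state throughout.
Only Taxon 2 and Taxon 7 show the derived state '+' for Character 1, supporting them as a clade.
All ingroup taxa share the derived state '+' for Character 2; it defines the ingroup but does not resolve relationships within it.
Character 3 (derived state '+') is unique to Taxon 3 (autapomorphy; uninformative for grouping).
Most parsimonious ingroup topology: ((Taxon 7,Taxon 2),Taxon 3).
Taxon 7 and Taxon 2 share a more recent common ancestor with each other than either does with Taxon 3, so Taxon 3 is the least closely related of the three.

Taxon 3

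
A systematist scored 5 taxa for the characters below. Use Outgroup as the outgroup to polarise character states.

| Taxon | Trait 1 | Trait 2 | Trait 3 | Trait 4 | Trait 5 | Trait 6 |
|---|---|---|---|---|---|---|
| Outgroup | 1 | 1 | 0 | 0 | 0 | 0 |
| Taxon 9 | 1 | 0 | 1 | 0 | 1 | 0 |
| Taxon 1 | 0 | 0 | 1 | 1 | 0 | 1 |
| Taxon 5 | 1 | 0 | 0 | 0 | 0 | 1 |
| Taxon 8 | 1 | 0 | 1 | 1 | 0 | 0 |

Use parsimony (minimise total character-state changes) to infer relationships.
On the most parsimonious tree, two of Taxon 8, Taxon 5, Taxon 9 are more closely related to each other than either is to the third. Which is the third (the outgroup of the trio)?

Taxon 5

Character polarity is set by the outgroup: the derived state is whichever differs from the outgroup's state, so for Trait 1, Trait 2 the derived state is '0', and for the remaining characters it is '1'.
Trait 1 (derived state '0') is unique to Taxon 1 (autapomorphy; uninformative for grouping).
All ingroup taxa share the derived state '0' for Trait 2; it defines the ingroup but does not resolve relationships within it.
Only Taxon 1, Taxon 8, and Taxon 9 show the derived state '1' for Trait 3, supporting them as a clade.
Only Taxon 1 and Taxon 8 show the derived state '1' for Trait 4, supporting them as a clade.
Trait 5 (derived state '1') is unique to Taxon 9 (autapomorphy; uninformative for grouping).
Trait 6 groups Taxon 1 and Taxon 5, which is incompatible with the clades supported by the remaining characters; treating it as convergent (homoplasy) costs fewer steps than any alternative tree.
Most parsimonious ingroup topology: ((Taxon 9,(Taxon 1,Taxon 8)),Taxon 5).
Taxon 9 and Taxon 8 share a more recent common ancestor with each other than either does with Taxon 5, so Taxon 5 is the least closely related of the three.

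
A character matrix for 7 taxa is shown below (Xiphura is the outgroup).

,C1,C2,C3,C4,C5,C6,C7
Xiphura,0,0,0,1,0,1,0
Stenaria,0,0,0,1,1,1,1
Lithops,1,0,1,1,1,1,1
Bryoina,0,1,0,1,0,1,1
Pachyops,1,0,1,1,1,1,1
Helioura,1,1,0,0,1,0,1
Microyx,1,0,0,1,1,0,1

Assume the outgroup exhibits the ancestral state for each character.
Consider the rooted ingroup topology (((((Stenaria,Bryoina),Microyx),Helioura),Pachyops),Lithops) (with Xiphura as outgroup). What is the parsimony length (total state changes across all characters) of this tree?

12

Map each character onto (((((Stenaria,Bryoina),Microyx),Helioura),Pachyops),Lithops) (rooted by Xiphura) and count the minimum state changes it requires (Fitch parsimony):
C1: 2; C2: 2; C3: 2; C4: 1; C5: 2; C6: 2; C7: 1.
Total tree length = 12.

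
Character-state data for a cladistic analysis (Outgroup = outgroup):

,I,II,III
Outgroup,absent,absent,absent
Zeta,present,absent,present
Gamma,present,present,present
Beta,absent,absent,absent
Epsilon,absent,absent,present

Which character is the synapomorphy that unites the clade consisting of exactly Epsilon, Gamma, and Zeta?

III

The outgroup has state 'absent' for every character, so 'present' is the derived state throughout.
I (derived state 'present') is shared by Gamma and Zeta — a synapomorphy uniting that clade.
II: derived state 'present' in Gamma only — an autapomorphy, so it tells us nothing about relationships among taxa.
Only Epsilon, Gamma, and Zeta show the derived state 'present' for III, supporting them as a clade.
Most parsimonious ingroup topology: (((Zeta,Gamma),Epsilon),Beta).
The clade {Epsilon, Gamma, Zeta} is supported by III: its derived state 'present' occurs in exactly those taxa and in no other taxon (including the outgroup).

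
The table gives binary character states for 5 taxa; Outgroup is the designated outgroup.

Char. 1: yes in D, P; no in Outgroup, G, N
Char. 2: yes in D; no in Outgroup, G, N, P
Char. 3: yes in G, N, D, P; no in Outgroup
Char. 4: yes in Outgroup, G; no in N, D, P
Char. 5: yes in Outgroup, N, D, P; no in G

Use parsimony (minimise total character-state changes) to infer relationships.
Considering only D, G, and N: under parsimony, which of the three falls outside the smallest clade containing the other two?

G

Character polarity is set by the outgroup: the derived state is whichever differs from the outgroup's state, so for Char. 4, Char. 5 the derived state is 'no', and for the remaining characters it is 'yes'.
Char. 1: derived state 'yes' in D and P only — synapomorphy for {D, P}.
Char. 2: derived state 'yes' in D only — an autapomorphy, so it tells us nothing about relationships among taxa.
Char. 3 (derived state 'yes') is shared by all ingroup taxa — unites the whole ingroup.
Char. 4: derived state 'no' in D, N, and P only — synapomorphy for {D, N, P}.
Char. 5: derived state 'no' in G only — an autapomorphy, so it tells us nothing about relationships among taxa.
Most parsimonious ingroup topology: (G,(N,(D,P))).
N and D share a more recent common ancestor with each other than either does with G, so G is the least closely related of the three.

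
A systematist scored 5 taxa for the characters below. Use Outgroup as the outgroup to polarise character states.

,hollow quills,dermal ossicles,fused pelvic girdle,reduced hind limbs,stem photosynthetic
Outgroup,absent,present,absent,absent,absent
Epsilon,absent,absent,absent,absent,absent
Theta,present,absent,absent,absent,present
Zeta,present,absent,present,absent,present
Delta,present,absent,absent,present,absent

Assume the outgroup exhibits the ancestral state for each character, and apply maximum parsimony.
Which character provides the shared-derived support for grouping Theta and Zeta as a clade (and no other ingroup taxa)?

Character polarity is set by the outgroup: the derived state is whichever differs from the outgroup's state, so for dermal ossicles the derived state is 'absent', and for the remaining characters it is 'present'.
hollow quills (derived state 'present') is shared by Delta, Theta, and Zeta — a synapomorphy uniting that clade.
All ingroup taxa share the derived state 'absent' for dermal ossicles; it defines the ingroup but does not resolve relationships within it.
fused pelvic girdle (derived state 'present') is unique to Zeta (autapomorphy; uninformative for grouping).
reduced hind limbs: derived state 'present' in Delta only — an autapomorphy, so it tells us nothing about relationships among taxa.
stem photosynthetic (derived state 'present') is shared by Theta and Zeta — a synapomorphy uniting that clade.
Most parsimonious ingroup topology: (Epsilon,((Theta,Zeta),Delta)).
The clade {Theta, Zeta} is supported by stem photosynthetic: its derived state 'present' occurs in exactly those taxa and in no other taxon (including the outgroup).

stem photosynthetic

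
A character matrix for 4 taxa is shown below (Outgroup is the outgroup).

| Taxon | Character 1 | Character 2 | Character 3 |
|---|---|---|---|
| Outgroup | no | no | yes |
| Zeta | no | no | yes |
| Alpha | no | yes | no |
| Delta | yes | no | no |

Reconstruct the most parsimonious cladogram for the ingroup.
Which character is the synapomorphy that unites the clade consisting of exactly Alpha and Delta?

Character 3

Character polarity is set by the outgroup: the derived state is whichever differs from the outgroup's state, so for Character 3 the derived state is 'no', and for the remaining characters it is 'yes'.
Character 1: derived state 'yes' in Delta only — an autapomorphy, so it tells us nothing about relationships among taxa.
Character 2: derived state 'yes' in Alpha only — an autapomorphy, so it tells us nothing about relationships among taxa.
Character 3 (derived state 'no') is shared by Alpha and Delta — a synapomorphy uniting that clade.
Most parsimonious ingroup topology: (Zeta,(Alpha,Delta)).
The clade {Alpha, Delta} is supported by Character 3: its derived state 'no' occurs in exactly those taxa and in no other taxon (including the outgroup).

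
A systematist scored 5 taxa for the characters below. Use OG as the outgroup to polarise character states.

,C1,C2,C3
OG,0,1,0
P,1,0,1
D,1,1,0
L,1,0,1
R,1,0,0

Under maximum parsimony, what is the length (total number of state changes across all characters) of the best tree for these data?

Character polarity is set by the outgroup: the derived state is whichever differs from the outgroup's state, so for C2 the derived state is '0', and for the remaining characters it is '1'.
All ingroup taxa share the derived state '1' for C1; it defines the ingroup but does not resolve relationships within it.
C2: derived state '0' in L, P, and R only — synapomorphy for {L, P, R}.
C3 (derived state '1') is shared by L and P — a synapomorphy uniting that clade.
Most parsimonious ingroup topology: (((P,L),R),D).
Changes per character on this tree: C1: 1; C2: 1; C3: 1.
Total = 3.

3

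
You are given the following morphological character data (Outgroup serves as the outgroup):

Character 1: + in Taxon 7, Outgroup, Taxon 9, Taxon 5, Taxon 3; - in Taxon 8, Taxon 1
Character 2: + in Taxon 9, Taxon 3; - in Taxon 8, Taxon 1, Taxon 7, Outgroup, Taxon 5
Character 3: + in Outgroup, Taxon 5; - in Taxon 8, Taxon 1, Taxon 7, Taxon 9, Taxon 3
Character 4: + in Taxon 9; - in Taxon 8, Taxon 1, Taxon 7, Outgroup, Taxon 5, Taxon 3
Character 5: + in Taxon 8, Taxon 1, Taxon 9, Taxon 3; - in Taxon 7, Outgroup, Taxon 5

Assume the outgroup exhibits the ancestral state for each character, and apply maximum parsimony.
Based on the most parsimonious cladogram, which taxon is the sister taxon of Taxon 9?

Taxon 3

Character polarity is set by the outgroup: the derived state is whichever differs from the outgroup's state, so for Character 1, Character 3 the derived state is '-', and for the remaining characters it is '+'.
Only Taxon 1 and Taxon 8 show the derived state '-' for Character 1, supporting them as a clade.
Character 2 (derived state '+') is shared by Taxon 3 and Taxon 9 — a synapomorphy uniting that clade.
Character 3: derived state '-' in Taxon 1, Taxon 3, Taxon 7, Taxon 8, and Taxon 9 only — synapomorphy for {Taxon 1, Taxon 3, Taxon 7, Taxon 8, Taxon 9}.
Character 4: derived state '+' in Taxon 9 only — an autapomorphy, so it tells us nothing about relationships among taxa.
Character 5: derived state '+' in Taxon 1, Taxon 3, Taxon 8, and Taxon 9 only — synapomorphy for {Taxon 1, Taxon 3, Taxon 8, Taxon 9}.
Most parsimonious ingroup topology: ((((Taxon 1,Taxon 8),(Taxon 9,Taxon 3)),Taxon 7),Taxon 5).
Taxon 9 and Taxon 3 form a cherry on this tree, so they are sister taxa.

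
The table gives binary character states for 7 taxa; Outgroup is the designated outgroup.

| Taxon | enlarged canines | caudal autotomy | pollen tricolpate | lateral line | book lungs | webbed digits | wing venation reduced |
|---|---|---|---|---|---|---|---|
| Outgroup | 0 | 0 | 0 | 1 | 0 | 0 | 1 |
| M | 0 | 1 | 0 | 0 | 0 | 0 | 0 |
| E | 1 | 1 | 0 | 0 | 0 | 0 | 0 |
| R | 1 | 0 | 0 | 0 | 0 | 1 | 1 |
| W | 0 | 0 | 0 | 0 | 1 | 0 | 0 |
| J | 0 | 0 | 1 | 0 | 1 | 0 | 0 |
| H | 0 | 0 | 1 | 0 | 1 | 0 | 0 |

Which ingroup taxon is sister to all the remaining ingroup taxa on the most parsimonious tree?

R

Character polarity is set by the outgroup: the derived state is whichever differs from the outgroup's state, so for lateral line, wing venation reduced the derived state is '0', and for the remaining characters it is '1'.
enlarged canines (state '1') occurs in E and R but conflicts with the nesting implied by the other characters — most parsimoniously interpreted as homoplasy.
Only E and M show the derived state '1' for caudal autotomy, supporting them as a clade.
pollen tricolpate: derived state '1' in H and J only — synapomorphy for {H, J}.
All ingroup taxa share the derived state '0' for lateral line; it defines the ingroup but does not resolve relationships within it.
Only H, J, and W show the derived state '1' for book lungs, supporting them as a clade.
webbed digits (derived state '1') is unique to R (autapomorphy; uninformative for grouping).
Only E, H, J, M, and W show the derived state '0' for wing venation reduced, supporting them as a clade.
Most parsimonious ingroup topology: (((M,E),(W,(J,H))),R).
R is sister to the clade containing all other ingroup taxa, so it is the earliest-diverging (most basal) ingroup lineage.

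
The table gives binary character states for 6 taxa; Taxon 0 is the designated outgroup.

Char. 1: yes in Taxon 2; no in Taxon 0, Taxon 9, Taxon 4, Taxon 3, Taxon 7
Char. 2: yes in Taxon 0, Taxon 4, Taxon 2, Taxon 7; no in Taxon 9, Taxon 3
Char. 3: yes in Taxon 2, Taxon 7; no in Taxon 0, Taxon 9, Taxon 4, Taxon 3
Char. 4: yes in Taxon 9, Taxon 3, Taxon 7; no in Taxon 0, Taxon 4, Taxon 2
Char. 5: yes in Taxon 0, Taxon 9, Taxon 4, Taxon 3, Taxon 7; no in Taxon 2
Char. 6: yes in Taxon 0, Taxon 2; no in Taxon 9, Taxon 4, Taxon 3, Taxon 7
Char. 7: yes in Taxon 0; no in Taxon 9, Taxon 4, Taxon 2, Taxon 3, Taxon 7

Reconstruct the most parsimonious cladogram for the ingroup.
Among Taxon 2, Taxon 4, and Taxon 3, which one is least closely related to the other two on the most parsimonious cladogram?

Taxon 2

Character polarity is set by the outgroup: the derived state is whichever differs from the outgroup's state, so for Char. 2, Char. 5, Char. 6, Char. 7 the derived state is 'no', and for the remaining characters it is 'yes'.
Char. 1: derived state 'yes' in Taxon 2 only — an autapomorphy, so it tells us nothing about relationships among taxa.
Char. 2: derived state 'no' in Taxon 3 and Taxon 9 only — synapomorphy for {Taxon 3, Taxon 9}.
Char. 3 groups Taxon 2 and Taxon 7, which is incompatible with the clades supported by the remaining characters; treating it as convergent (homoplasy) costs fewer steps than any alternative tree.
Char. 4: derived state 'yes' in Taxon 3, Taxon 7, and Taxon 9 only — synapomorphy for {Taxon 3, Taxon 7, Taxon 9}.
Char. 5: derived state 'no' in Taxon 2 only — an autapomorphy, so it tells us nothing about relationships among taxa.
Only Taxon 3, Taxon 4, Taxon 7, and Taxon 9 show the derived state 'no' for Char. 6, supporting them as a clade.
Char. 7 (derived state 'no') is shared by all ingroup taxa — unites the whole ingroup.
Most parsimonious ingroup topology: ((((Taxon 9,Taxon 3),Taxon 7),Taxon 4),Taxon 2).
Taxon 3 and Taxon 4 share a more recent common ancestor with each other than either does with Taxon 2, so Taxon 2 is the least closely related of the three.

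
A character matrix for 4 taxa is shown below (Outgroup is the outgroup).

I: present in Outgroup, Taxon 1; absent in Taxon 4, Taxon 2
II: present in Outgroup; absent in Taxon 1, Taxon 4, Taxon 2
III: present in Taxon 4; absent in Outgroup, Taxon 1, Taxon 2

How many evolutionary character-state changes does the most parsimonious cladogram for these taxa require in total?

Character polarity is set by the outgroup: the derived state is whichever differs from the outgroup's state, so for I, II the derived state is 'absent', and for the remaining characters it is 'present'.
Only Taxon 2 and Taxon 4 show the derived state 'absent' for I, supporting them as a clade.
II (derived state 'absent') is shared by all ingroup taxa — unites the whole ingroup.
III (derived state 'present') is unique to Taxon 4 (autapomorphy; uninformative for grouping).
Most parsimonious ingroup topology: (Taxon 1,(Taxon 4,Taxon 2)).
Changes per character on this tree: I: 1; II: 1; III: 1.
Total = 3.

3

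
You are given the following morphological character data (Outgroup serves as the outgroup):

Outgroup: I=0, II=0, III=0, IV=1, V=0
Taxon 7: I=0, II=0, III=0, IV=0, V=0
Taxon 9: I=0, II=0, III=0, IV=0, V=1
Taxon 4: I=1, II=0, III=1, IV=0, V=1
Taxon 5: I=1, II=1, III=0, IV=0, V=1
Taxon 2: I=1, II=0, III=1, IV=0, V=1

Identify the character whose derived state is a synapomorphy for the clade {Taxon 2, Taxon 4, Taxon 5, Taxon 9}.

Character polarity is set by the outgroup: the derived state is whichever differs from the outgroup's state, so for IV the derived state is '0', and for the remaining characters it is '1'.
Only Taxon 2, Taxon 4, and Taxon 5 show the derived state '1' for I, supporting them as a clade.
II: derived state '1' in Taxon 5 only — an autapomorphy, so it tells us nothing about relationships among taxa.
III (derived state '1') is shared by Taxon 2 and Taxon 4 — a synapomorphy uniting that clade.
All ingroup taxa share the derived state '0' for IV; it defines the ingroup but does not resolve relationships within it.
V (derived state '1') is shared by Taxon 2, Taxon 4, Taxon 5, and Taxon 9 — a synapomorphy uniting that clade.
Most parsimonious ingroup topology: (Taxon 7,(Taxon 9,((Taxon 4,Taxon 2),Taxon 5))).
The clade {Taxon 2, Taxon 4, Taxon 5, Taxon 9} is supported by V: its derived state '1' occurs in exactly those taxa and in no other taxon (including the outgroup).

V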